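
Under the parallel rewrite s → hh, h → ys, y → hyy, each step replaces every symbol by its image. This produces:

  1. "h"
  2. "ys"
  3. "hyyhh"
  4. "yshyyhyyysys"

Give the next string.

hyyhhyshyyhyyyshyyhyyhyyhhhyyhh

Apply φ to yshyyhyyysys symbol by symbol: y→hyy, s→hh, h→ys, y→hyy, y→hyy, h→ys, y→hyy, y→hyy, y→hyy, s→hh, y→hyy, s→hh; joined: hyy hh ys hyy hyy ys hyy hyy hyy hh hyy hh.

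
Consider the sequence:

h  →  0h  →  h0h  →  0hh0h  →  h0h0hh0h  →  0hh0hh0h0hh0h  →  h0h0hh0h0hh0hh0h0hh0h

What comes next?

0hh0hh0h0hh0hh0h0hh0h0hh0hh0h0hh0h

This is a Fibonacci-style word recurrence s(k) = s(k−2)·s(k−1): e.g. h·0h = h0h.
So term 8 is 0hh0hh0h0hh0h·h0h0hh0h0hh0hh0h0hh0h.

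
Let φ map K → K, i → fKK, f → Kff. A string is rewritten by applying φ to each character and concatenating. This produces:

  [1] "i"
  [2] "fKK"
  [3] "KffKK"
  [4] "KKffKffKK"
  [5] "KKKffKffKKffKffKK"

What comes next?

KKKKffKffKKffKffKKKffKffKKffKffKK

φ(KKKffKffKKffKffKK) expands symbol-by-symbol to K K K Kff Kff K Kff Kff K K Kff Kff K Kff Kff K K; joining the 17 pieces gives the next term.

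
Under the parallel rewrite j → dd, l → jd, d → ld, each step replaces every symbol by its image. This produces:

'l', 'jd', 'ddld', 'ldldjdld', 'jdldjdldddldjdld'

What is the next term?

Replace each of the 16 characters of jdldjdldddldjdld in place — dd ld jd ld dd ld jd ld ld ld jd ld dd ld jd ld — and concatenate.

ddldjdldddldjdldldldjdldddldjdld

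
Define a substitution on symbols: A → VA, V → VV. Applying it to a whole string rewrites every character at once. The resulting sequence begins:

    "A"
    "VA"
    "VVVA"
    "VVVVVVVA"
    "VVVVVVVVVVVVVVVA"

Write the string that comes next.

VVVVVVVVVVVVVVVVVVVVVVVVVVVVVVVA

Applying the rule to each of the 16 symbols of VVVVVVVVVVVVVVVA gives the pieces VV VV VV VV VV VV VV VV VV VV VV VV VV VV VV VA, which concatenate to the answer.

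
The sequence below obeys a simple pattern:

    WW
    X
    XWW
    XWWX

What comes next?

Each term (from the third on) is the previous term followed by the one before it: term 3 = X·WW = XWW.
So term 5 is XWWX·XWW.

XWWXXWW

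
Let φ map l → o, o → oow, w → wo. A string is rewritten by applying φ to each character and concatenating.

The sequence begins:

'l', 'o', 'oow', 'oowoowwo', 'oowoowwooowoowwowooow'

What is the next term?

Rewriting the 21 symbols of oowoowwooowoowwowooow one by one yields oow oow wo oow oow wo wo oow oow oow wo oow oow wo wo oow wo oow oow oow wo; concatenated:

oowoowwooowoowwowooowoowoowwooowoowwowooowwooowoowoowwo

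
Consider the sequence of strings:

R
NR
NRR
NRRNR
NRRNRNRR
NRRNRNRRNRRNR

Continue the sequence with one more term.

From term 3 onward, concatenate the last term with the second-to-last: NR·R = NRR, NRR·NR = NRRNR, …
The next term joins NRRNRNRRNRRNR and NRRNRNRR.

NRRNRNRRNRRNRNRRNRNRR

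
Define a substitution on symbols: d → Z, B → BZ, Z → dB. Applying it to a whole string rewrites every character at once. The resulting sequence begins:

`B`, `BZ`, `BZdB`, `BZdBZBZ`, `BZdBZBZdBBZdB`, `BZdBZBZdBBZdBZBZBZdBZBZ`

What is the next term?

Replace each of the 23 characters of BZdBZBZdBBZdBZBZBZdBZBZ in place — BZ dB Z BZ dB BZ dB Z BZ BZ dB Z BZ dB BZ dB BZ dB Z BZ dB BZ dB — and concatenate.

BZdBZBZdBBZdBZBZBZdBZBZdBBZdBBZdBZBZdBBZdB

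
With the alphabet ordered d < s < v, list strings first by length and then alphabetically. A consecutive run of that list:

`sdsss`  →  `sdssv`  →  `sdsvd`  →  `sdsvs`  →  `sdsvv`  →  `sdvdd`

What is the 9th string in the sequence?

Advancing 3 positions from sdvdd through sdvdd → sdvds → sdvdv reaches term 9.

sdvsd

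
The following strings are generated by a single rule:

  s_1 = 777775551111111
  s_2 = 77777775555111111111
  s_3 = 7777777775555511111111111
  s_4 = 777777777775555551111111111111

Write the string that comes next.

77777777777775555555111111111111111

Term n consists of 2n-1 7's, followed by n 5's, followed by 2n+1 1's, where the shown terms are n = 3, 4, 5, 6.
For the next term, n = 7, so the run lengths are 13, 7, 15.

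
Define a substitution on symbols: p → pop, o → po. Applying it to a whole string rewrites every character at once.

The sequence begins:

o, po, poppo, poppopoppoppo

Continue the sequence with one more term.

Rewriting the 13 symbols of poppopoppoppo one by one yields pop po pop pop po pop po pop pop po pop pop po; concatenated:

poppopoppoppopoppopoppoppopoppoppo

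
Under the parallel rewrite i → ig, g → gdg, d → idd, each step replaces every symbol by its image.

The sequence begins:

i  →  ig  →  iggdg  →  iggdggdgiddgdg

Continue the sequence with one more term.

iggdggdgiddgdggdgiddgdgigiddiddgdgiddgdg

Replace each of the 14 characters of iggdggdgiddgdg in place — ig gdg gdg idd gdg gdg idd gdg ig idd idd gdg idd gdg — and concatenate.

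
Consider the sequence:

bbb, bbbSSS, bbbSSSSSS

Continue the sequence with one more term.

bbbSSSSSSSSS

The strings grow by a fixed suffix SSS each time.
So the next term is bbbSSSSSS·SSS.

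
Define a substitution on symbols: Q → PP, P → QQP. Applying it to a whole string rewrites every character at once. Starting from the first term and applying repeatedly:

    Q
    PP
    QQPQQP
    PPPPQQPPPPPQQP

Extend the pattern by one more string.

QQPQQPQQPQQPPPPPQQPQQPQQPQQPQQPPPPPQQP

Replace each of the 14 characters of PPPPQQPPPPPQQP in place — QQP QQP QQP QQP PP PP QQP QQP QQP QQP QQP PP PP QQP — and concatenate.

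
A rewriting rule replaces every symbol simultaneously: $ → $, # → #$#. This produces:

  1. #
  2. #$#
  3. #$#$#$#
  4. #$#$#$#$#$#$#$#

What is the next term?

#$#$#$#$#$#$#$#$#$#$#$#$#$#$#$#

Applying the rule to each of the 15 symbols of #$#$#$#$#$#$#$# gives the pieces #$# $ #$# $ #$# $ #$# $ #$# $ #$# $ #$# $ #$#, which concatenate to the answer.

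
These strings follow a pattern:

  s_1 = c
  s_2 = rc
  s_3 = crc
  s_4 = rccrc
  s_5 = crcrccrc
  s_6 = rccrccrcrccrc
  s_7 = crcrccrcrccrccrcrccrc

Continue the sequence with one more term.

From term 3 onward, concatenate the second-to-last term with the last: c·rc = crc, rc·crc = rccrc, …
The next term joins rccrccrcrccrc and crcrccrcrccrccrcrccrc.

rccrccrcrccrccrcrccrcrccrccrcrccrc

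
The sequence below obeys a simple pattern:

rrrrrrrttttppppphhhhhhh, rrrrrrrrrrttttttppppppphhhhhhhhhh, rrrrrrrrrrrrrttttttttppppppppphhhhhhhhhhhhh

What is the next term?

rrrrrrrrrrrrrrrrttttttttttppppppppppphhhhhhhhhhhhhhhh

Each string has the form r^{3n+1} t^{2n} p^{2n+1} h^{3n+1}, where the shown terms are n = 2, 3, 4.
For the next term, n = 5, so the run lengths are 16, 10, 11, 16.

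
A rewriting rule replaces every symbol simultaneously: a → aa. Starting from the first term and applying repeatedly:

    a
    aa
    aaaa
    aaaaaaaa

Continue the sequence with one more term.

aaaaaaaaaaaaaaaa

Expanding aaaaaaaa: a→aa, a→aa, a→aa, a→aa, a→aa, a→aa, a→aa, a→aa. Concatenated: aa aa aa aa aa aa aa aa.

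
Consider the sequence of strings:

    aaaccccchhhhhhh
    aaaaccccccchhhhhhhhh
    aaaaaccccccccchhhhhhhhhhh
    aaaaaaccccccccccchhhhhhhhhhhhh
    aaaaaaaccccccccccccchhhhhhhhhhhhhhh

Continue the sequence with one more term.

Term n consists of n a's, followed by 2n-1 c's, followed by 2n+1 h's, where the shown terms are n = 3, 4, 5, 6, 7.
Setting n = 8 gives 8, 15, 17 characters in each block.

aaaaaaaaccccccccccccccchhhhhhhhhhhhhhhhh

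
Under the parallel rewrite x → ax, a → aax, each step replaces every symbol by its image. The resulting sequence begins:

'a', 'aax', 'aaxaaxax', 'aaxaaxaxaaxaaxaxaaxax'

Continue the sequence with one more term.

φ(aaxaaxaxaaxaaxaxaaxax) expands symbol-by-symbol to aax aax ax aax aax ax aax ax aax aax ax aax aax ax aax ax aax aax ax aax ax; joining the 21 pieces gives the next term.

aaxaaxaxaaxaaxaxaaxaxaaxaaxaxaaxaaxaxaaxaxaaxaaxaxaaxax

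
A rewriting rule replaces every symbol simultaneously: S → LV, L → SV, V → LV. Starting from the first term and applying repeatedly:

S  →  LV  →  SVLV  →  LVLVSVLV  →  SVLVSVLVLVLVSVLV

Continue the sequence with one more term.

LVLVSVLVLVLVSVLVSVLVSVLVLVLVSVLV

Replace each of the 16 characters of SVLVSVLVLVLVSVLV in place — LV LV SV LV LV LV SV LV SV LV SV LV LV LV SV LV — and concatenate.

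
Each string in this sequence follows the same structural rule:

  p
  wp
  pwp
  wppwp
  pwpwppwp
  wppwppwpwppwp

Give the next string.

Each term (from the third on) is the two preceding terms concatenated in order: term 3 = p·wp = pwp.
The next term joins pwpwppwp and wppwppwpwppwp.

pwpwppwpwppwppwpwppwp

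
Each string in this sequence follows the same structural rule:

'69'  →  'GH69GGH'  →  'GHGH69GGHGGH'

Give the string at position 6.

Each term wraps the previous one in GH on the left and GGH on the right.
From GHGH69GGHGGH, 3 further steps: GHGH69GGHGGH → GHGHGH69GGHGGHGGH → GHGHGHGH69GGHGGHGGHGGH → (answer).

GHGHGHGHGH69GGHGGHGGHGGHGGH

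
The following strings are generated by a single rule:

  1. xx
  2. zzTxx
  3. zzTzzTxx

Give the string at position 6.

The strings grow by a fixed prefix zzT each time.
From zzTzzTxx, 3 further steps: zzTzzTxx → zzTzzTzzTxx → zzTzzTzzTzzTxx → (answer).

zzTzzTzzTzzTzzTxx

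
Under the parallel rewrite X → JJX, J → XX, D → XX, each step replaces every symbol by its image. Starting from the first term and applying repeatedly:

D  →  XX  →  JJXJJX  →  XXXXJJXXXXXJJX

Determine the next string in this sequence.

Applying the rule to each of the 14 symbols of XXXXJJXXXXXJJX gives the pieces JJX JJX JJX JJX XX XX JJX JJX JJX JJX JJX XX XX JJX, which concatenate to the answer.

JJXJJXJJXJJXXXXXJJXJJXJJXJJXJJXXXXXJJX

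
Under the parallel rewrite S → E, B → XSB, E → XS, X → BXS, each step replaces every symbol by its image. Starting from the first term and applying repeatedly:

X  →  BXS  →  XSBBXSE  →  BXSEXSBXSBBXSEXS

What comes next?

φ(BXSEXSBXSBBXSEXS) expands symbol-by-symbol to XSB BXS E XS BXS E XSB BXS E XSB XSB BXS E XS BXS E; joining the 16 pieces gives the next term.

XSBBXSEXSBXSEXSBBXSEXSBXSBBXSEXSBXSE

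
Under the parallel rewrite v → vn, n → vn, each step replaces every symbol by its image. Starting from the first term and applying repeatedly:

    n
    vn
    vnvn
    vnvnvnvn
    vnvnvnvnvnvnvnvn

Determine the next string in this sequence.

vnvnvnvnvnvnvnvnvnvnvnvnvnvnvnvn

Applying the rule to each of the 16 symbols of vnvnvnvnvnvnvnvn gives the pieces vn vn vn vn vn vn vn vn vn vn vn vn vn vn vn vn, which concatenate to the answer.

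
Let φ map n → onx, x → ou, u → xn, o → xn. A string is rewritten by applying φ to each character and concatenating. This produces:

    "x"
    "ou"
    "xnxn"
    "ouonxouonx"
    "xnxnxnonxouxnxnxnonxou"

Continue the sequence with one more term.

ouonxouonxouonxxnonxouxnxnouonxouonxouonxxnonxouxnxn

φ(xnxnxnonxouxnxnxnonxou) expands symbol-by-symbol to ou onx ou onx ou onx xn onx ou xn xn ou onx ou onx ou onx xn onx ou xn xn; joining the 22 pieces gives the next term.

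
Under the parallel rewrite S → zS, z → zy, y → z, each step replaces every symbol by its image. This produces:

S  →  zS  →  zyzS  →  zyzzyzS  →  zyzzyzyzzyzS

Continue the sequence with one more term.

zyzzyzyzzyzzyzyzzyzS

Expanding zyzzyzyzzyzS: z→zy, y→z, z→zy, z→zy, y→z, z→zy, y→z, z→zy, z→zy, y→z, z→zy, S→zS. Concatenated: zy z zy zy z zy z zy zy z zy zS.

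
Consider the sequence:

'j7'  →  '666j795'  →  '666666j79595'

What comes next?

Each term wraps the previous one in 666 on the left and 95 on the right.
Applying this once more to 666666j79595:

666666666j7959595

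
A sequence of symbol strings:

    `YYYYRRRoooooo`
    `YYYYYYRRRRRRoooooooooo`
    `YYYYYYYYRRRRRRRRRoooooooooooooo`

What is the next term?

Term n consists of 2n+2 Y's, followed by 3n R's, followed by 4n+2 o's (n = 1, 2, …).
At n = 4 the blocks have lengths 10, 12, 18.

YYYYYYYYYYRRRRRRRRRRRRoooooooooooooooooo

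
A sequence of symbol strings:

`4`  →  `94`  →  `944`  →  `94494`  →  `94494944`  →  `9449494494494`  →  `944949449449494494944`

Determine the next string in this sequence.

9449494494494944949449449494494494

From term 3 onward, concatenate the last term with the second-to-last: 94·4 = 944, 944·94 = 94494, …
Continuing: 944949449449494494944 · 9449494494494 gives term 8.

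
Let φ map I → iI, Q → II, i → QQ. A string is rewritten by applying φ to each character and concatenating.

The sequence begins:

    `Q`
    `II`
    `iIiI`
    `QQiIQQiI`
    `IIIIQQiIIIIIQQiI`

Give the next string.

iIiIiIiIIIIIQQiIiIiIiIiIIIIIQQiI

φ(IIIIQQiIIIIIQQiI) expands symbol-by-symbol to iI iI iI iI II II QQ iI iI iI iI iI II II QQ iI; joining the 16 pieces gives the next term.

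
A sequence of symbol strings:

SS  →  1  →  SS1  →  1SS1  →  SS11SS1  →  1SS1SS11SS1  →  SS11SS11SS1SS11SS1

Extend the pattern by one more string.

From term 3 onward, concatenate the second-to-last term with the last: SS·1 = SS1, 1·SS1 = 1SS1, …
So term 8 is 1SS1SS11SS1·SS11SS11SS1SS11SS1.

1SS1SS11SS1SS11SS11SS1SS11SS1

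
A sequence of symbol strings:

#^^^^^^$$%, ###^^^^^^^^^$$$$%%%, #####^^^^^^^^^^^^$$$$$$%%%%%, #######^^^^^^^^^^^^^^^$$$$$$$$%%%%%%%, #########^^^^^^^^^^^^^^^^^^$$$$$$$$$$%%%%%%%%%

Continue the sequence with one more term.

The n-th term is 2n-1 #'s then 3n+3 ^'s then 2n $'s then 2n-1 %'s (n = 1, 2, …).
Setting n = 6 gives 11, 21, 12, 11 characters in each block.

###########^^^^^^^^^^^^^^^^^^^^^$$$$$$$$$$$$%%%%%%%%%%%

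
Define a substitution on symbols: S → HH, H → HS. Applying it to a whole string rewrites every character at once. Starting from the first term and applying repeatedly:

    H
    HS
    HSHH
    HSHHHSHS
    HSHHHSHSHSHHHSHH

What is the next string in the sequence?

Applying the rule to each of the 16 symbols of HSHHHSHSHSHHHSHH gives the pieces HS HH HS HS HS HH HS HH HS HH HS HS HS HH HS HS, which concatenate to the answer.

HSHHHSHSHSHHHSHHHSHHHSHSHSHHHSHS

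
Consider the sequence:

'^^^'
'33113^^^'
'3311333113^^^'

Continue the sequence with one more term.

331133311333113^^^

The strings grow by a fixed prefix 33113 each time.
So the next term is 33113·3311333113^^^.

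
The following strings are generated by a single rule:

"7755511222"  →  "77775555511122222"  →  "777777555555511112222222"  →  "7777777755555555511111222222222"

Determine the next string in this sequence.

77777777775555555555511111122222222222

Each string has the form 7^{2n} 5^{2n+1} 1^{n+1} 2^{2n+1} (n = 1, 2, …).
Setting n = 5 gives 10, 11, 6, 11 characters in each block.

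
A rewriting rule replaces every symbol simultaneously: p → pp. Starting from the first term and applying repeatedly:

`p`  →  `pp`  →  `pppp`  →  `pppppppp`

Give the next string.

Apply φ to pppppppp symbol by symbol: p→pp, p→pp, p→pp, p→pp, p→pp, p→pp, p→pp, p→pp; joined: pp pp pp pp pp pp pp pp.

pppppppppppppppp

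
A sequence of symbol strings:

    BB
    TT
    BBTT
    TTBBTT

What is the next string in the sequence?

This is a Fibonacci-style word recurrence s(k) = s(k−2)·s(k−1): e.g. BB·TT = BBTT.
The next term joins BBTT and TTBBTT.

BBTTTTBBTT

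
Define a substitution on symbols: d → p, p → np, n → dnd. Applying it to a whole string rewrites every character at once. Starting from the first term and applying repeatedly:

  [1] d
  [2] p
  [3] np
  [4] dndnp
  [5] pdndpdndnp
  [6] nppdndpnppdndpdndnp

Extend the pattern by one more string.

Rewriting the 19 symbols of nppdndpnppdndpdndnp one by one yields dnd np np p dnd p np dnd np np p dnd p np p dnd p dnd np; concatenated:

dndnpnppdndpnpdndnpnppdndpnppdndpdndnp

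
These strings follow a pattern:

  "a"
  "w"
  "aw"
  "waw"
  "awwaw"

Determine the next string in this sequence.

wawawwaw

Each term (from the third on) is the two preceding terms concatenated in order: term 3 = a·w = aw.
Continuing: waw · awwaw gives term 6.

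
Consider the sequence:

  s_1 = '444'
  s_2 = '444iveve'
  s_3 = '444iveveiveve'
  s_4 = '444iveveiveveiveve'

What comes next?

Each term is the previous one with iveve appended.
Applying this once more to 444iveveiveveiveve:

444iveveiveveiveveiveve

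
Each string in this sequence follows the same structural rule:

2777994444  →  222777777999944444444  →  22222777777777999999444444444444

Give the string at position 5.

The n-th term is 2n-1 2's then 3n 7's then 2n 9's then 4n 4's (n = 1, 2, …).
At n = 5 the blocks have lengths 9, 15, 10, 20.

222222222777777777777777999999999944444444444444444444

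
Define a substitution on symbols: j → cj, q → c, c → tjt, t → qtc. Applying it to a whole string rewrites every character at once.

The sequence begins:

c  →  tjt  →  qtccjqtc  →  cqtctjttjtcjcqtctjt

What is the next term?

tjtcqtctjtqtccjqtcqtccjqtctjtcjtjtcqtctjtqtccjqtc

Applying the rule to each of the 19 symbols of cqtctjttjtcjcqtctjt gives the pieces tjt c qtc tjt qtc cj qtc qtc cj qtc tjt cj tjt c qtc tjt qtc cj qtc, which concatenate to the answer.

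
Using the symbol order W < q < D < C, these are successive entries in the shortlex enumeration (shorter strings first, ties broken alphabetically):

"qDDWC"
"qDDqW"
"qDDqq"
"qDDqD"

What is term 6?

Continuing the enumeration 2 steps past qDDqD: qDDqD → qDDqC → (answer).

qDDDW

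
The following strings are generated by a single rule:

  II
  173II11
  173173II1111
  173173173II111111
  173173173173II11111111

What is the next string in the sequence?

s(k+1) = 173·s(k)·11, so each term gains 173 as a prefix and 11 as a suffix.
Applying this once more to 173173173173II11111111:

173173173173173II1111111111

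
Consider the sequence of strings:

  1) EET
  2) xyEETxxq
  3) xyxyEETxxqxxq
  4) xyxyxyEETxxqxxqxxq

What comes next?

xyxyxyxyEETxxqxxqxxqxxq

Every step adds xy to the front and xxq to the end of the previous string.
So the next term is xy·xyxyxyEETxxqxxqxxq·xxq.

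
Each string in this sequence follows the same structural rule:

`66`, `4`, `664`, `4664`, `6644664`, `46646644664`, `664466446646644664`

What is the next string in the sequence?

46646644664664466446646644664

From term 3 onward, concatenate the second-to-last term with the last: 66·4 = 664, 4·664 = 4664, …
Continuing: 46646644664 · 664466446646644664 gives term 8.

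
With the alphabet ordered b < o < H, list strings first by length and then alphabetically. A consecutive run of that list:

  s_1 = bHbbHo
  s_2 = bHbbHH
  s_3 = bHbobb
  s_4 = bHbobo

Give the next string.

bHbobH

Find the rightmost character of bHbobo below H, bump it to the next letter, and reset everything to its right to b.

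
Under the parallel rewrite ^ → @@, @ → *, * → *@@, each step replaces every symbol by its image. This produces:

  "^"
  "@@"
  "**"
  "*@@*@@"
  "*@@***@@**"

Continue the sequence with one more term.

*@@***@@*@@*@@***@@*@@

Apply φ to *@@***@@** symbol by symbol: *→*@@, @→*, @→*, *→*@@, *→*@@, *→*@@, @→*, @→*, *→*@@, *→*@@; joined: *@@ * * *@@ *@@ *@@ * * *@@ *@@.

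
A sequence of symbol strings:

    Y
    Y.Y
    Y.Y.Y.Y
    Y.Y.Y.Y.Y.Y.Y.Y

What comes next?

s(k+1) = s(k)·.·s(k) — each term doubles the last with '.' between the halves.
So the next term is two copies of Y.Y.Y.Y.Y.Y.Y.Y with '.' between the halves.

Y.Y.Y.Y.Y.Y.Y.Y.Y.Y.Y.Y.Y.Y.Y.Y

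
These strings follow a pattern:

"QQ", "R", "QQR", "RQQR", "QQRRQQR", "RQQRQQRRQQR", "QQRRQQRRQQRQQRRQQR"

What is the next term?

From term 3 onward, concatenate the second-to-last term with the last: QQ·R = QQR, R·QQR = RQQR, …
So term 8 is RQQRQQRRQQR·QQRRQQRRQQRQQRRQQR.

RQQRQQRRQQRQQRRQQRRQQRQQRRQQR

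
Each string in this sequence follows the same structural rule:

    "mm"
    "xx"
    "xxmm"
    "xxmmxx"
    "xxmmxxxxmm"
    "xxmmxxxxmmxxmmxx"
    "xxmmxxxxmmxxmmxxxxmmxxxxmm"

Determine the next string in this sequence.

This is a Fibonacci-style word recurrence s(k) = s(k−1)·s(k−2): e.g. xx·mm = xxmm.
Continuing: xxmmxxxxmmxxmmxxxxmmxxxxmm · xxmmxxxxmmxxmmxx gives term 8.

xxmmxxxxmmxxmmxxxxmmxxxxmmxxmmxxxxmmxxmmxx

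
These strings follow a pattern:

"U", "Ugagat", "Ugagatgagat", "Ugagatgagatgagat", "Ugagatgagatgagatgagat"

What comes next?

Every step adds gagat to the end: s(k+1) = s(k)·gagat.
One more step from Ugagatgagatgagatgagat gives the answer.

Ugagatgagatgagatgagatgagat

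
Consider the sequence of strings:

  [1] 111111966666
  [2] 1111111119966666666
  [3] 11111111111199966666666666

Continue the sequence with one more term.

111111111111111999966666666666666

Reading off run lengths: 1 runs 6, 9, 12; 9 runs 1, 2, 3; 6 runs 5, 8, 11 — each is linear in n (n = 1, 2, …).
At n = 4 the blocks have lengths 15, 4, 14.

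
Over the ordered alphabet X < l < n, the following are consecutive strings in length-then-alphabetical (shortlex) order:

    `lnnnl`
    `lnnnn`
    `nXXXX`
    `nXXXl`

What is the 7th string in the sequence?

nXXll

Stepping forward 3 times from nXXXl: nXXXl → nXXXn → nXXlX, then the target.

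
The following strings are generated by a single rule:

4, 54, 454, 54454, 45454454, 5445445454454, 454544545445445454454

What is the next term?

From term 3 onward, concatenate the second-to-last term with the last: 4·54 = 454, 54·454 = 54454, …
So term 8 is 5445445454454·454544545445445454454.

5445445454454454544545445445454454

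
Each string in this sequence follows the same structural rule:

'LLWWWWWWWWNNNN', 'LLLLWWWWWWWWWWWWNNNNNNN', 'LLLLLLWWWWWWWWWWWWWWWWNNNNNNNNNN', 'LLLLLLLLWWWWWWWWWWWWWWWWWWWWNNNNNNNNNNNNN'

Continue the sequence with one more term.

Term n consists of 2n-2 L's, followed by 4n W's, followed by 3n-2 N's, where the shown terms are n = 2, 3, 4, 5.
At n = 6 the blocks have lengths 10, 24, 16.

LLLLLLLLLLWWWWWWWWWWWWWWWWWWWWWWWWNNNNNNNNNNNNNNNN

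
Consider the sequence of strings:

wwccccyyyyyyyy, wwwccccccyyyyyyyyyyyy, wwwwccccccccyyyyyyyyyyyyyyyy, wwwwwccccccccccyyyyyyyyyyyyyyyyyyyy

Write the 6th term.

wwwwwwwccccccccccccccyyyyyyyyyyyyyyyyyyyyyyyyyyyy

Term n consists of n w's, followed by 2n c's, followed by 4n y's, where the shown terms are n = 2, 3, 4, 5.
For term 6, n = 7, so the run lengths are 7, 14, 28.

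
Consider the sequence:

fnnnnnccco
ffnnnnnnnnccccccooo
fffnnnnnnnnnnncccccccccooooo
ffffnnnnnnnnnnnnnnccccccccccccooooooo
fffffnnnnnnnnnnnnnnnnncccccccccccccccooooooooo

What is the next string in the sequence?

Term n consists of n f's, followed by 3n+2 n's, followed by 3n c's, followed by 2n-1 o's (n = 1, 2, …).
Setting n = 6 gives 6, 20, 18, 11 characters in each block.

ffffffnnnnnnnnnnnnnnnnnnnnccccccccccccccccccooooooooooo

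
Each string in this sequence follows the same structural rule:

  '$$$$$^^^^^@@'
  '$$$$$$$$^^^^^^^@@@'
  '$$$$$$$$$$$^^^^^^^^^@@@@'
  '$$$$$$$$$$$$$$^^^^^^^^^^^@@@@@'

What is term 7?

$$$$$$$$$$$$$$$$$$$$$$$^^^^^^^^^^^^^^^^^@@@@@@@@

Each string has the form $^{3n-1} ^^{2n+1} @^{n}, where the shown terms are n = 2, 3, 4, 5.
For term 7, n = 8, so the run lengths are 23, 17, 8.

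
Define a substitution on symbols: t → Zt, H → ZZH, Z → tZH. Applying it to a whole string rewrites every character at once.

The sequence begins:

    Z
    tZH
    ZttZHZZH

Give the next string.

Expanding ZttZHZZH: Z→tZH, t→Zt, t→Zt, Z→tZH, H→ZZH, Z→tZH, Z→tZH, H→ZZH. Concatenated: tZH Zt Zt tZH ZZH tZH tZH ZZH.

tZHZtZttZHZZHtZHtZHZZH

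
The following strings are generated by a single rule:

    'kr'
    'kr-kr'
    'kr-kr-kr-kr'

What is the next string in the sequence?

kr-kr-kr-kr-kr-kr-kr-kr

Each string is two copies of the previous one joined by '-'.
One more doubling of kr-kr-kr-kr gives the answer.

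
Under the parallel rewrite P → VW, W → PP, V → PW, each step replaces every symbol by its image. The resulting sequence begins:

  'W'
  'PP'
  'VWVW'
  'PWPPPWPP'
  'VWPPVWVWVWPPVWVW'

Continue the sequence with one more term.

Rewriting the 16 symbols of VWPPVWVWVWPPVWVW one by one yields PW PP VW VW PW PP PW PP PW PP VW VW PW PP PW PP; concatenated:

PWPPVWVWPWPPPWPPPWPPVWVWPWPPPWPP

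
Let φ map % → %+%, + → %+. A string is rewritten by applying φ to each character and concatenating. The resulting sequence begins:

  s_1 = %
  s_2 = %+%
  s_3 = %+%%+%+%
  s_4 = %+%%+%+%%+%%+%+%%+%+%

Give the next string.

Replace each of the 21 characters of %+%%+%+%%+%%+%+%%+%+% in place — %+% %+ %+% %+% %+ %+% %+ %+% %+% %+ %+% %+% %+ %+% %+ %+% %+% %+ %+% %+ %+% — and concatenate.

%+%%+%+%%+%%+%+%%+%+%%+%%+%+%%+%%+%+%%+%+%%+%%+%+%%+%+%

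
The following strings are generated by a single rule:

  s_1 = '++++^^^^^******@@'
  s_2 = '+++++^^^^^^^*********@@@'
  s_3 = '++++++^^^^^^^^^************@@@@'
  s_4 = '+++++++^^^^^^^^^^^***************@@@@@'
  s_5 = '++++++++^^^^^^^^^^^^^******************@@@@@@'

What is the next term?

Term n consists of n+2 +'s, followed by 2n+1 ^'s, followed by 3n *'s, followed by n @'s, where the shown terms are n = 2, 3, 4, 5, 6.
For the next term, n = 7, so the run lengths are 9, 15, 21, 7.

+++++++++^^^^^^^^^^^^^^^*********************@@@@@@@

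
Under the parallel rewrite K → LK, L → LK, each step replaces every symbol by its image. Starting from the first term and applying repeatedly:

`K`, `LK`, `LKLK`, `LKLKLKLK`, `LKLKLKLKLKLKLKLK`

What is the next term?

LKLKLKLKLKLKLKLKLKLKLKLKLKLKLKLK

φ(LKLKLKLKLKLKLKLK) expands symbol-by-symbol to LK LK LK LK LK LK LK LK LK LK LK LK LK LK LK LK; joining the 16 pieces gives the next term.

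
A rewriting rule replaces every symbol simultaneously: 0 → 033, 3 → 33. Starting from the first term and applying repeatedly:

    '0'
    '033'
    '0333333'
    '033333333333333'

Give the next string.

Rewriting the 15 symbols of 033333333333333 one by one yields 033 33 33 33 33 33 33 33 33 33 33 33 33 33 33; concatenated:

0333333333333333333333333333333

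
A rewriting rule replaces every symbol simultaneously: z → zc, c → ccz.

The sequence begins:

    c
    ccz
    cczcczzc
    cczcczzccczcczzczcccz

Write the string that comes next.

Rewriting the 21 symbols of cczcczzccczcczzczcccz one by one yields ccz ccz zc ccz ccz zc zc ccz ccz ccz zc ccz ccz zc zc ccz zc ccz ccz ccz zc; concatenated:

cczcczzccczcczzczccczcczcczzccczcczzczccczzccczcczcczzc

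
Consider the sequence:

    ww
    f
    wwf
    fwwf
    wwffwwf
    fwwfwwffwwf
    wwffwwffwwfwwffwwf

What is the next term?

This is a Fibonacci-style word recurrence s(k) = s(k−2)·s(k−1): e.g. ww·f = wwf.
So term 8 is fwwfwwffwwf·wwffwwffwwfwwffwwf.

fwwfwwffwwfwwffwwffwwfwwffwwf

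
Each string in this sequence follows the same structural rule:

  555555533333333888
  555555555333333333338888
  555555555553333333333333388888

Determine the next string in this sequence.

The n-th term is 2n+1 5's then 3n-1 3's then n 8's, where the shown terms are n = 3, 4, 5.
At n = 6 the blocks have lengths 13, 17, 6.

555555555555533333333333333333888888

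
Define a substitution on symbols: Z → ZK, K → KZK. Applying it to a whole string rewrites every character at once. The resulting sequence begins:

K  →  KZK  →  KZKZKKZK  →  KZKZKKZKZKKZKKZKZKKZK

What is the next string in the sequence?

Rewriting the 21 symbols of KZKZKKZKZKKZKKZKZKKZK one by one yields KZK ZK KZK ZK KZK KZK ZK KZK ZK KZK KZK ZK KZK KZK ZK KZK ZK KZK KZK ZK KZK; concatenated:

KZKZKKZKZKKZKKZKZKKZKZKKZKKZKZKKZKKZKZKKZKZKKZKKZKZKKZK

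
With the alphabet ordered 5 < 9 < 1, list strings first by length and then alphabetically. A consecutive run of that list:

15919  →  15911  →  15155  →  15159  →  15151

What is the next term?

15195

Find the rightmost character of 15151 below 1, bump it to the next letter, and reset everything to its right to 5.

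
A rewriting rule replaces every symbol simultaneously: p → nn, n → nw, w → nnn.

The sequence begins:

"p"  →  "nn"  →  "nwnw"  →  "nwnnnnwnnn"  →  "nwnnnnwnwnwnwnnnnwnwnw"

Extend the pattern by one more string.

nwnnnnwnwnwnwnnnnwnnnnwnnnnwnnnnwnwnwnwnnnnwnnnnwnnn

Replace each of the 22 characters of nwnnnnwnwnwnwnnnnwnwnw in place — nw nnn nw nw nw nw nnn nw nnn nw nnn nw nnn nw nw nw nw nnn nw nnn nw nnn — and concatenate.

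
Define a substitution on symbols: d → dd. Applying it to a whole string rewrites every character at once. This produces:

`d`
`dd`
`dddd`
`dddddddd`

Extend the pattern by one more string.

Rewriting each symbol of dddddddd: d→dd, d→dd, d→dd, d→dd, d→dd, d→dd, d→dd, d→dd, which concatenates to dd dd dd dd dd dd dd dd.

dddddddddddddddd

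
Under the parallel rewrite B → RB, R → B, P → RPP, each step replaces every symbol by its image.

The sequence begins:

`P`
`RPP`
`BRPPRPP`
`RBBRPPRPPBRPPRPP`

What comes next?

Applying the rule to each of the 16 symbols of RBBRPPRPPBRPPRPP gives the pieces B RB RB B RPP RPP B RPP RPP RB B RPP RPP B RPP RPP, which concatenate to the answer.

BRBRBBRPPRPPBRPPRPPRBBRPPRPPBRPPRPP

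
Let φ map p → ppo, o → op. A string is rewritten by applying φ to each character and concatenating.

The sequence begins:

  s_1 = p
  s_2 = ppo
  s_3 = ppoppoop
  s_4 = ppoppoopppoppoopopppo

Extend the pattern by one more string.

Replace each of the 21 characters of ppoppoopppoppoopopppo in place — ppo ppo op ppo ppo op op ppo ppo ppo op ppo ppo op op ppo op ppo ppo ppo op — and concatenate.

ppoppoopppoppoopopppoppoppoopppoppoopopppoopppoppoppoop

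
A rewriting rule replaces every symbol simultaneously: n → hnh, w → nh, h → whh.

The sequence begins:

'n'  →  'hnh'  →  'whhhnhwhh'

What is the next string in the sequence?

nhwhhwhhwhhhnhwhhnhwhhwhh

Apply φ to whhhnhwhh symbol by symbol: w→nh, h→whh, h→whh, h→whh, n→hnh, h→whh, w→nh, h→whh, h→whh; joined: nh whh whh whh hnh whh nh whh whh.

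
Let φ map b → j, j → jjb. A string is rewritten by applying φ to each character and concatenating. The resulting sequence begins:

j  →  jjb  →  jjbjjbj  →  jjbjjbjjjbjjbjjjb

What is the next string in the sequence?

Applying the rule to each of the 17 symbols of jjbjjbjjjbjjbjjjb gives the pieces jjb jjb j jjb jjb j jjb jjb jjb j jjb jjb j jjb jjb jjb j, which concatenate to the answer.

jjbjjbjjjbjjbjjjbjjbjjbjjjbjjbjjjbjjbjjbj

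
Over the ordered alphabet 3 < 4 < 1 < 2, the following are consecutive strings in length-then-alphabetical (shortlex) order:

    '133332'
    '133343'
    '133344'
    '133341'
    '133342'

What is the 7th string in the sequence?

Advancing 2 positions from 133342 through 133342 → 133313 reaches term 7.

133314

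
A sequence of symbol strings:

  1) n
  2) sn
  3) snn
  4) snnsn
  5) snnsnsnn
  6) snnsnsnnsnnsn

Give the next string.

snnsnsnnsnnsnsnnsnsnn

Each term (from the third on) is the previous term followed by the one before it: term 3 = sn·n = snn.
So term 7 is snnsnsnnsnnsn·snnsnsnn.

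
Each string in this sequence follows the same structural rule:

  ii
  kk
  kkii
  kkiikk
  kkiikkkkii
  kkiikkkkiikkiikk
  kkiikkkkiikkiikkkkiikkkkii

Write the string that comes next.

kkiikkkkiikkiikkkkiikkkkiikkiikkkkiikkiikk

From term 3 onward, concatenate the last term with the second-to-last: kk·ii = kkii, kkii·kk = kkiikk, …
Continuing: kkiikkkkiikkiikkkkiikkkkii · kkiikkkkiikkiikk gives term 8.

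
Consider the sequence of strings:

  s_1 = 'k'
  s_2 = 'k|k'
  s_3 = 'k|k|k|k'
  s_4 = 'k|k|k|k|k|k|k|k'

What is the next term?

k|k|k|k|k|k|k|k|k|k|k|k|k|k|k|k

Every step duplicates the string with '|' between the halves.
So the next term is two copies of k|k|k|k|k|k|k|k with '|' between the halves.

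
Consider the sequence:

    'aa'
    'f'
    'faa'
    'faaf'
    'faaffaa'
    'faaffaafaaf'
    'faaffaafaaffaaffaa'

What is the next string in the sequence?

From term 3 onward, concatenate the last term with the second-to-last: f·aa = faa, faa·f = faaf, …
The next term joins faaffaafaaffaaffaa and faaffaafaaf.

faaffaafaaffaaffaafaaffaafaaf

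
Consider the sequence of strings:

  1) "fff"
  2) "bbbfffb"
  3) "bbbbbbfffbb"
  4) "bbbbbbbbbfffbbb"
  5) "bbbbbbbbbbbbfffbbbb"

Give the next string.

bbbbbbbbbbbbbbbfffbbbbb

Every step adds bbb to the front and b to the end of the previous string.
So the next term is bbb·bbbbbbbbbbbbfffbbbb·b.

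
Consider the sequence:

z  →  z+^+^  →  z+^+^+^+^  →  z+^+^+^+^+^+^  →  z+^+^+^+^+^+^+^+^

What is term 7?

z+^+^+^+^+^+^+^+^+^+^+^+^

Each term is the previous one with +^+^ appended.
From z+^+^+^+^+^+^+^+^, 2 further steps: z+^+^+^+^+^+^+^+^ → z+^+^+^+^+^+^+^+^+^+^ → (answer).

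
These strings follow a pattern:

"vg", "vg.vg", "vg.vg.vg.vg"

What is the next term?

Every step duplicates the string with '.' between the halves.
Doubling vg.vg.vg.vg with '.' between the halves:

vg.vg.vg.vg.vg.vg.vg.vg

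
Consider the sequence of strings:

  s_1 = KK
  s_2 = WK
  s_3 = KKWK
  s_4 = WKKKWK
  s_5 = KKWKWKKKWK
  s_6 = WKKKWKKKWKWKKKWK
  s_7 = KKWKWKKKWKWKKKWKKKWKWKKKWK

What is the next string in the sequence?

WKKKWKKKWKWKKKWKKKWKWKKKWKWKKKWKKKWKWKKKWK

From term 3 onward, concatenate the second-to-last term with the last: KK·WK = KKWK, WK·KKWK = WKKKWK, …
So term 8 is WKKKWKKKWKWKKKWK·KKWKWKKKWKWKKKWKKKWKWKKKWK.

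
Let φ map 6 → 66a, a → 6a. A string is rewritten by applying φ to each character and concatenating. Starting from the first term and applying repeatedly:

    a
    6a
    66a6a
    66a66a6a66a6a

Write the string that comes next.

Rewriting the 13 symbols of 66a66a6a66a6a one by one yields 66a 66a 6a 66a 66a 6a 66a 6a 66a 66a 6a 66a 6a; concatenated:

66a66a6a66a66a6a66a6a66a66a6a66a6a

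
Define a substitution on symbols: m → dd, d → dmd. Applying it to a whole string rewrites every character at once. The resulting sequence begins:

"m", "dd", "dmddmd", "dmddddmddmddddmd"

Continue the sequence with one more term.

Applying the rule to each of the 16 symbols of dmddddmddmddddmd gives the pieces dmd dd dmd dmd dmd dmd dd dmd dmd dd dmd dmd dmd dmd dd dmd, which concatenate to the answer.

dmddddmddmddmddmddddmddmddddmddmddmddmddddmd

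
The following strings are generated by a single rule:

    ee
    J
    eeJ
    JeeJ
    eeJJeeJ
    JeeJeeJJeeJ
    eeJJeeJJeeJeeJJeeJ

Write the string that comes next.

JeeJeeJJeeJeeJJeeJJeeJeeJJeeJ

Each term (from the third on) is the two preceding terms concatenated in order: term 3 = ee·J = eeJ.
The next term joins JeeJeeJJeeJ and eeJJeeJJeeJeeJJeeJ.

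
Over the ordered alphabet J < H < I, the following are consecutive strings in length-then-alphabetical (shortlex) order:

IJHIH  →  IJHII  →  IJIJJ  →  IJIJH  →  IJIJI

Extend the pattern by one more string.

The successor of IJIJI increments the rightmost position that isn't already I and resets every position after it to J.

IJIHJ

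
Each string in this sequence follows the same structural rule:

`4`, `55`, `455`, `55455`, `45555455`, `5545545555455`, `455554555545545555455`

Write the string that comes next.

Each term (from the third on) is the two preceding terms concatenated in order: term 3 = 4·55 = 455.
So term 8 is 5545545555455·455554555545545555455.

5545545555455455554555545545555455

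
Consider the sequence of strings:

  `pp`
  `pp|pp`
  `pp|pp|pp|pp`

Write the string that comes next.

Every step duplicates the string with '|' between the halves.
Doubling pp|pp|pp|pp with '|' between the halves:

pp|pp|pp|pp|pp|pp|pp|pp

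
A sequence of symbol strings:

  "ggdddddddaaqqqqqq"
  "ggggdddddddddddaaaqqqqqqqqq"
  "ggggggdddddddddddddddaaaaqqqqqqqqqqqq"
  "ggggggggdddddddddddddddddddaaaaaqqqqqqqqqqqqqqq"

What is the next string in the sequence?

The n-th term is 2n-2 g's then 4n-1 d's then n a's then 3n q's, where the shown terms are n = 2, 3, 4, 5.
For the next term, n = 6, so the run lengths are 10, 23, 6, 18.

ggggggggggdddddddddddddddddddddddaaaaaaqqqqqqqqqqqqqqqqqq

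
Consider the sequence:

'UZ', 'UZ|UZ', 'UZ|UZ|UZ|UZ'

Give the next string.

UZ|UZ|UZ|UZ|UZ|UZ|UZ|UZ

s(k+1) = s(k)·|·s(k) — each term doubles the last with '|' between the halves.
One more doubling of UZ|UZ|UZ|UZ gives the answer.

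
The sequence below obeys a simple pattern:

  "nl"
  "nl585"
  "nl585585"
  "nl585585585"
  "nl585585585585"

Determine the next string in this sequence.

Each term is the previous one with 585 appended.
Applying this once more to nl585585585585:

nl585585585585585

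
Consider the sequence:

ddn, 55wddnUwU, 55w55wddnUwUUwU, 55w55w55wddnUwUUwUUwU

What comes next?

Each term wraps the previous one in 55w on the left and UwU on the right.
Applying this once more to 55w55w55wddnUwUUwUUwU:

55w55w55w55wddnUwUUwUUwUUwU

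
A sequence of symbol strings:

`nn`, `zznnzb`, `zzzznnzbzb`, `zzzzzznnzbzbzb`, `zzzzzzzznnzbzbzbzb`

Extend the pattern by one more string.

zzzzzzzzzznnzbzbzbzbzb

Each term wraps the previous one in zz on the left and zb on the right.
One more step from zzzzzzzznnzbzbzbzb gives the answer.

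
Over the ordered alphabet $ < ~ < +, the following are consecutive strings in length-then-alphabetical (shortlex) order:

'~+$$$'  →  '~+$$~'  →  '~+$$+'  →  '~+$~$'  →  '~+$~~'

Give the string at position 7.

Continuing the enumeration 2 steps past ~+$~~: ~+$~~ → ~+$~+ → (answer).

~+$+$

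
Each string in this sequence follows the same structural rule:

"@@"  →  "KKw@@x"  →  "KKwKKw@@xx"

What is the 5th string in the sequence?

Each term wraps the previous one in KKw on the left and x on the right.
From KKwKKw@@xx, 2 further steps: KKwKKw@@xx → KKwKKwKKw@@xxx → (answer).

KKwKKwKKwKKw@@xxxx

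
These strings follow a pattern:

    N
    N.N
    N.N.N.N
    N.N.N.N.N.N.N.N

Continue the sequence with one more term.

N.N.N.N.N.N.N.N.N.N.N.N.N.N.N.N

Each string is two copies of the previous one joined by '.'.
So the next term is two copies of N.N.N.N.N.N.N.N with '.' between the halves.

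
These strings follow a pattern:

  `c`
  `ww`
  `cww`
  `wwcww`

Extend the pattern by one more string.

Each term (from the third on) is the two preceding terms concatenated in order: term 3 = c·ww = cww.
The next term joins cww and wwcww.

cwwwwcww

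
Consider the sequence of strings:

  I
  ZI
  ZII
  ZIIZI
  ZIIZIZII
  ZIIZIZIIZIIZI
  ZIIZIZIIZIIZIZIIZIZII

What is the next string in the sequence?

Each term (from the third on) is the previous term followed by the one before it: term 3 = ZI·I = ZII.
The next term joins ZIIZIZIIZIIZIZIIZIZII and ZIIZIZIIZIIZI.

ZIIZIZIIZIIZIZIIZIZIIZIIZIZIIZIIZI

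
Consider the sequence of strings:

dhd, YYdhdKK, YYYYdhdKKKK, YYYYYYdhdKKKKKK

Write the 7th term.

YYYYYYYYYYYYdhdKKKKKKKKKKKK

s(k+1) = YY·s(k)·KK, so each term gains YY as a prefix and KK as a suffix.
From YYYYYYdhdKKKKKK, 3 further steps: YYYYYYdhdKKKKKK → YYYYYYYYdhdKKKKKKKK → YYYYYYYYYYdhdKKKKKKKKKK → (answer).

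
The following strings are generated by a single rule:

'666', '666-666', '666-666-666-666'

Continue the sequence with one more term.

Every step duplicates the string with '-' between the halves.
One more doubling of 666-666-666-666 gives the answer.

666-666-666-666-666-666-666-666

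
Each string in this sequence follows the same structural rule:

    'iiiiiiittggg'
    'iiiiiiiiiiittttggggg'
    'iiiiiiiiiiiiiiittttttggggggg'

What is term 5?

Each string has the form i^{4n+3} t^{2n} g^{2n+1} (n = 1, 2, …).
At n = 5 the blocks have lengths 23, 10, 11.

iiiiiiiiiiiiiiiiiiiiiiittttttttttggggggggggg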